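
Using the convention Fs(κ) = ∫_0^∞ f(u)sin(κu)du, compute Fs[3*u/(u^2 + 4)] 3*pi*exp(-2*κ)/2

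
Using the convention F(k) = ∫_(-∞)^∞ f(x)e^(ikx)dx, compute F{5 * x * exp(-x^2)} 5 * I * sqrt(pi) * k * exp(-k^2/4)/2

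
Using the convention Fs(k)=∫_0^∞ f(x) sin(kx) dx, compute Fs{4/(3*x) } 2*pi/3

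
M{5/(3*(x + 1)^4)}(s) 5*gamma(s)*gamma(4 - s)/18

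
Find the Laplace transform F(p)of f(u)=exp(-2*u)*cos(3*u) (p + 2)/((p + 2)^2 + 9)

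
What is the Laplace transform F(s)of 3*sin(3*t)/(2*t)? 3*atan(3/s)/2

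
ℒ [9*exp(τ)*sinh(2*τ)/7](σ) 18/(7*((σ - 1)^2 - 4))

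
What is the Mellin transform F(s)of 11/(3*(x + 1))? 11*pi*csc(pi*s)/3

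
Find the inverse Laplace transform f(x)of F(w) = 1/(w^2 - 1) sinh(x)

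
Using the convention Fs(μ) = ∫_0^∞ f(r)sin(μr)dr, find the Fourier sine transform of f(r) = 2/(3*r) pi/3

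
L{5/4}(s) 5/(4*s)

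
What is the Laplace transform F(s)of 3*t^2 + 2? 2/s + 6/s^3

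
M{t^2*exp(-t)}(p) gamma(p + 2)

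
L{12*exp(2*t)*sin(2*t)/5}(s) 24/(5*((s - 2)^2 + 4))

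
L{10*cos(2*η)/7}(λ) 10*λ/(7*(λ^2 + 4))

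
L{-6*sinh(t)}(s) -6/(s^2 - 1)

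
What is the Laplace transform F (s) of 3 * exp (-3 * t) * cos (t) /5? 3 * (s + 3) / (5 * ( (s + 3) ^2 + 1) ) 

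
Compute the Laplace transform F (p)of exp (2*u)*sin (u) 1/ ( (p - 2)^2 + 1)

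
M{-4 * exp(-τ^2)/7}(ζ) -2 * gamma(ζ/2)/7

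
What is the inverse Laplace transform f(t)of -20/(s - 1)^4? -10*t^3*exp(t)/3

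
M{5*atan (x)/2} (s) -5*pi*sec (pi*s/2)/ (4*s)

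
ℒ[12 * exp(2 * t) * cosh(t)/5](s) 12 * (s - 2)/(5 * ((s - 2)^2-1))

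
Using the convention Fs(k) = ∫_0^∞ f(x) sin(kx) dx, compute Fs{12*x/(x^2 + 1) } 6*pi*exp(-k) 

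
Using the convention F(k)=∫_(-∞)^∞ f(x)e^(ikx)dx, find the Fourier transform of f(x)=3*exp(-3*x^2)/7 sqrt(3)*sqrt(pi)*exp(-k^2/12)/7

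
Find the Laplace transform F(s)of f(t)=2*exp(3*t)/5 2/(5*(s - 3))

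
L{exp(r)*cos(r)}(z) (z - 1)/((z - 1)^2 + 1)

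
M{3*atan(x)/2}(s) -3*pi*sec(pi*s/2)/(4*s)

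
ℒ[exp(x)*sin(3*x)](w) 3/((w - 1)^2 + 9)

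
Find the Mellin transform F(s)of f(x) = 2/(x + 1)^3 gamma(s) * gamma(3 - s)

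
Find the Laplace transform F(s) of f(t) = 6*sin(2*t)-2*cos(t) 12/(s^2 + 4)-2*s/(s^2 + 1) 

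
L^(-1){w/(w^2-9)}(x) cosh(3*x)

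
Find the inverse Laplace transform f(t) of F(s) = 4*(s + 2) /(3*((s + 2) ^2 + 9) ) 4*exp(-2*t)*cos(3*t) /3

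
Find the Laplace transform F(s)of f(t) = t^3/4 3/(2*s^4)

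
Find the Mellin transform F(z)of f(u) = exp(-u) gamma(z)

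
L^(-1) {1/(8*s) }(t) 1/8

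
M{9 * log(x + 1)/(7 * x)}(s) -9 * pi * csc(pi * s)/(7 * s - 7)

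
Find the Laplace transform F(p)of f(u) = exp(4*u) 1/(p - 4)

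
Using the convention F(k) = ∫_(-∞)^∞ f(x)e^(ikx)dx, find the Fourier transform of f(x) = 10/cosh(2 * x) 5 * pi/cosh(pi * k/4)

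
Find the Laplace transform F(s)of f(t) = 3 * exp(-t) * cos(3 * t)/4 3 * (s + 1)/(4 * ((s + 1)^2 + 9))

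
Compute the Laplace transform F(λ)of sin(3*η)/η atan(3/λ)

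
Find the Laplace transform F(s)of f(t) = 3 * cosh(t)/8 3 * s/(8 * (s^2-1))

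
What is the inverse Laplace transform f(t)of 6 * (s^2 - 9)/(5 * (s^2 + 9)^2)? 6 * t * cos(3 * t)/5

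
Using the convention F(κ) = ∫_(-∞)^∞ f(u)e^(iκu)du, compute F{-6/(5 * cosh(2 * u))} -3 * pi/(5 * cosh(pi * κ/4))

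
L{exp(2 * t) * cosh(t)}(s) (s - 2)/((s - 2)^2 - 1)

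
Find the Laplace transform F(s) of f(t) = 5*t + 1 1/s + 5/s^2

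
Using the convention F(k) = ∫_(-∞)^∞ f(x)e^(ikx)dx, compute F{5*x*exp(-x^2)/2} 5*I*sqrt(pi)*k*exp(-k^2/4)/4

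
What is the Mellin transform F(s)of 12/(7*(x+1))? 12*pi*csc(pi*s)/7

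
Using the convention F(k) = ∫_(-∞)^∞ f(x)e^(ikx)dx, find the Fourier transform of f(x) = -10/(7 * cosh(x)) -10 * pi/(7 * cosh(pi * k/2))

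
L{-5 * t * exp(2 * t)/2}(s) -5/(2 * (s - 2)^2)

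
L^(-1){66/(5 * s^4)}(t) 11 * t^3/5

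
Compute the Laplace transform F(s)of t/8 1/(8 * s^2)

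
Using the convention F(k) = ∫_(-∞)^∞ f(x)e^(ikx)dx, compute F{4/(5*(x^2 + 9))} 4*pi*exp(-3*Abs(k))/15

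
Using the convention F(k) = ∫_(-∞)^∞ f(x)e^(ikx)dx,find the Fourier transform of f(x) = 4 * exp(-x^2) 4 * sqrt(pi) * exp(-k^2/4)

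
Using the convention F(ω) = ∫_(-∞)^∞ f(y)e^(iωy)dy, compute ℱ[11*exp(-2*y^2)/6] 11*sqrt(2)*sqrt(pi)*exp(-ω^2/8)/12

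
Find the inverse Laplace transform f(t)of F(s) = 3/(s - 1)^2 3*t*exp(t)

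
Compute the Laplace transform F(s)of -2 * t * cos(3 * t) 2 * (9 - s^2)/(s^2 + 9)^2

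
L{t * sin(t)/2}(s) s/(s^2 + 1)^2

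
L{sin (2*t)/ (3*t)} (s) atan (2/s)/3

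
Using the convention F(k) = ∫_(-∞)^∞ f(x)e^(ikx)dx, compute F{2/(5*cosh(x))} 2*pi/(5*cosh(pi*k/2))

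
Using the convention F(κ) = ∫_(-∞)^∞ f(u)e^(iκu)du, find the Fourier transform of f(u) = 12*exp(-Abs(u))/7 24/(7*(κ^2 + 1))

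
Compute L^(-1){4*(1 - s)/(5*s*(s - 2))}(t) -4*exp(t)*cosh(t)/5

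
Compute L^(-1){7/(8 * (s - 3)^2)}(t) 7 * t * exp(3 * t)/8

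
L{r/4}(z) 1/(4*z^2)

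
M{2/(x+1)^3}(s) gamma(s)*gamma(3 - s)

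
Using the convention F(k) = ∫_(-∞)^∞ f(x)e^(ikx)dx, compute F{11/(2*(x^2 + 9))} 11*pi*exp(-3*Abs(k))/6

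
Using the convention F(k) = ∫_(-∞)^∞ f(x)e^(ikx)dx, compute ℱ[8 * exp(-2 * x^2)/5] 4 * sqrt(2) * sqrt(pi) * exp(-k^2/8)/5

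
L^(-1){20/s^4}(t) 10*t^3/3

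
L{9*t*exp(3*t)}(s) 9/(s - 3)^2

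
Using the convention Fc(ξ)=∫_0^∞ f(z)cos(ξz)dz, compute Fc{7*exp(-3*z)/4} 21/(4*(ξ^2 + 9))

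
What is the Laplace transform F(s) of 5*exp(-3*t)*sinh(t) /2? 5/(2*((s + 3) ^2 - 1) ) 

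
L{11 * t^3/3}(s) 22/s^4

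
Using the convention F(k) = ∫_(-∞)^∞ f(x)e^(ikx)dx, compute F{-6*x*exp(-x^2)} -3*I*sqrt(pi)*k*exp(-k^2/4)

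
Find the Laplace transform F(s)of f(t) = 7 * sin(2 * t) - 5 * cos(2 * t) 14/(s^2 + 4) - 5 * s/(s^2 + 4)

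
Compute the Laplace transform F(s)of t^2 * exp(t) 2/(s - 1)^3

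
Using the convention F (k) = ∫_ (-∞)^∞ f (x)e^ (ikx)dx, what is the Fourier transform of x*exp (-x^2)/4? I*sqrt (pi)*k*exp (-k^2/4)/8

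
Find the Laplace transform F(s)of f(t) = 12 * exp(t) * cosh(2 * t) 12 * (s - 1)/((s - 1)^2 - 4)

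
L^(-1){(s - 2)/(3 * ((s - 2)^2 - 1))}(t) exp(2 * t) * cosh(t)/3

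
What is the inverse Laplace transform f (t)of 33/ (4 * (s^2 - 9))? 11 * sinh (3 * t)/4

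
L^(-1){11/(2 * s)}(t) 11/2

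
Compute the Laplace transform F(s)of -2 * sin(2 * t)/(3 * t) -2 * atan(2/s)/3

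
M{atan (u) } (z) -pi*sec (pi*z/2) / (2*z) 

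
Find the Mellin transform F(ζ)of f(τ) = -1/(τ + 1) -pi*csc(pi*ζ)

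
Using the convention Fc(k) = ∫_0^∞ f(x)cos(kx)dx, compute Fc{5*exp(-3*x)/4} 15/(4*(k^2+9))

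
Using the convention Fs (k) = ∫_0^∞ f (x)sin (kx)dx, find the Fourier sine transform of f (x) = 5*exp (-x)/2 5*k/ (2*(k^2 + 1))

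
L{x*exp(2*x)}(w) (w - 2)^(-2)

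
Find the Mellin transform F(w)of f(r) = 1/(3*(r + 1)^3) pi*(w - 2)*(w - 1)/(6*sin(pi*w))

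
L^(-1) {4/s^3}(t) 2*t^2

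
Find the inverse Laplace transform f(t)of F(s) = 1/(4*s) 1/4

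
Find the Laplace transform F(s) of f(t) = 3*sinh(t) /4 3/(4*(s^2 - 1) ) 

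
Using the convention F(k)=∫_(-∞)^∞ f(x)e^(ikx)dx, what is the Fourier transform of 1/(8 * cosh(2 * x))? pi/(16 * cosh(pi * k/4))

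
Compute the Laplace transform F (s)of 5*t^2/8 5/ (4*s^3)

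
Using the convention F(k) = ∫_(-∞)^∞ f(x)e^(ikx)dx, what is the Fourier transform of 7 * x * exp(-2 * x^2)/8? 7 * sqrt(2) * I * sqrt(pi) * k * exp(-k^2/8)/64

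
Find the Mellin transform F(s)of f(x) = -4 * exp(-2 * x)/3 -2^(2 - s) * gamma(s)/3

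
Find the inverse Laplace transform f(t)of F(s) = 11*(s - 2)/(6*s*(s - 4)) 11*exp(2*t)*cosh(2*t)/6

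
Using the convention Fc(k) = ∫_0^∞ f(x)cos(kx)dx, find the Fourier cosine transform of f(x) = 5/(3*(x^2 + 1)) 5*pi*exp(-k)/6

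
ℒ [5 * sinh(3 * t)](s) 15/(s^2 - 9)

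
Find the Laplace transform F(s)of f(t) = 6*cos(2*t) 6*s/(s^2 + 4)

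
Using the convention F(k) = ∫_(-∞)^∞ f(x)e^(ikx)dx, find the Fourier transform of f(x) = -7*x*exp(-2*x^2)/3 -7*sqrt(2)*I*sqrt(pi)*k*exp(-k^2/8)/24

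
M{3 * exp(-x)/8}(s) 3 * gamma(s)/8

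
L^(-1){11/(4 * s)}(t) 11/4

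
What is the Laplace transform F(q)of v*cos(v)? (q^2 - 1)/(q^2 + 1)^2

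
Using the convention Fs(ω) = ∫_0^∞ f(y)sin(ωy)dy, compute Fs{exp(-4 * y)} ω/(ω^2 + 16)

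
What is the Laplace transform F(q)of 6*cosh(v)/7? 6*q/(7*(q^2 - 1))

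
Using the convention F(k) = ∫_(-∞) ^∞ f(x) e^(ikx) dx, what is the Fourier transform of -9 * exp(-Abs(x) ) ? -18/(k^2 + 1) 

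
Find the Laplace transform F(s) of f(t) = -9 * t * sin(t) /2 -9 * s/(s^2 + 1) ^2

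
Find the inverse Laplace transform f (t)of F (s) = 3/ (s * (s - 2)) 3 * exp (t) * sinh (t)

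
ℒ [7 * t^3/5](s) 42/(5 * s^4)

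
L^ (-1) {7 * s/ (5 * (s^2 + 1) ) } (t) 7 * cos (t) /5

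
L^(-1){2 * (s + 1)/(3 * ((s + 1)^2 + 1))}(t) 2 * exp(-t) * cos(t)/3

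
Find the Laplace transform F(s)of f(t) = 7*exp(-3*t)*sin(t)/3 7/(3*((s+3)^2+1))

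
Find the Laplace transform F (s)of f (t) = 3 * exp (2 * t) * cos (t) 3 * (s - 2)/ ( (s - 2)^2+1)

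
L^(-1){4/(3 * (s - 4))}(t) 4 * exp(4 * t)/3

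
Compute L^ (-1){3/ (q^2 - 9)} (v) sinh (3 * v)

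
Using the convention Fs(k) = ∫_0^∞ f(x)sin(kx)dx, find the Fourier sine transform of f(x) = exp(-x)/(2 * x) atan(k)/2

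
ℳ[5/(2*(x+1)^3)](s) 5*pi*(s - 2)*(s - 1)/(4*sin(pi*s))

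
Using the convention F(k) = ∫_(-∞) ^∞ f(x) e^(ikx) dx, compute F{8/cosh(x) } 8 * pi/cosh(pi * k/2) 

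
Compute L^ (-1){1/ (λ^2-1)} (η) sinh (η)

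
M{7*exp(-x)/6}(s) 7*gamma(s)/6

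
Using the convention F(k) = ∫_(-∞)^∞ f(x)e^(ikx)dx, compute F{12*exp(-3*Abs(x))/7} 72/(7*(k^2 + 9))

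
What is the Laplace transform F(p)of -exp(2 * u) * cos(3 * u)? (2 - p)/((p - 2)^2 + 9)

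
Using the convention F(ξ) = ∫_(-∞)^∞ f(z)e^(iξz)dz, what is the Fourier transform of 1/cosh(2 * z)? pi/(2 * cosh(pi * ξ/4))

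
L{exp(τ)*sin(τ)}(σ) 1/((σ - 1)^2 + 1)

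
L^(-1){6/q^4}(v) v^3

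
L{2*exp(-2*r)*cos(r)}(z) 2*(z + 2)/((z + 2)^2 + 1)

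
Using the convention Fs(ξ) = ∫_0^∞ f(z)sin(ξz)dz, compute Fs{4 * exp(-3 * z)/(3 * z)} 4 * atan(ξ/3)/3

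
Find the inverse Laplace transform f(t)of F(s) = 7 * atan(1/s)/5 7 * sin(t)/(5 * t)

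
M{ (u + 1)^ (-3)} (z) pi*(z - 2)*(z - 1)/ (2*sin (pi*z))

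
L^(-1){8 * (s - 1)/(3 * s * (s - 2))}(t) 8 * exp(t) * cosh(t)/3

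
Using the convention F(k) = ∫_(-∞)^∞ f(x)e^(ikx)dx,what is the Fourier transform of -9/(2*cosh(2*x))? -9*pi/(4*cosh(pi*k/4))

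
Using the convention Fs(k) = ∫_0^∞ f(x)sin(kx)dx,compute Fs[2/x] pi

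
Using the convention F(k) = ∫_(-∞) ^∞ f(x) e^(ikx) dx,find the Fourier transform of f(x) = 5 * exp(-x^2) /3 5 * sqrt(pi) * exp(-k^2/4) /3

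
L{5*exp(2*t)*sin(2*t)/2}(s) 5/((s - 2)^2 + 4)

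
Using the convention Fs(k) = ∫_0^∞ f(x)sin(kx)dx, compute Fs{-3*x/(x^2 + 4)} -3*pi*exp(-2*k)/2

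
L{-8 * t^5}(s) -960/s^6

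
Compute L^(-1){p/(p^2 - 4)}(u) cosh(2*u)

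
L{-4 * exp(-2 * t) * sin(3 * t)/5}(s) -12/(5 * (s+2)^2+45)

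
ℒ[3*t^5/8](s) 45/s^6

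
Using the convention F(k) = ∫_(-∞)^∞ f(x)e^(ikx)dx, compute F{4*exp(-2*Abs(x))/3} 16/(3*(k^2 + 4))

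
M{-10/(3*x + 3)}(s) -10*pi*csc(pi*s)/3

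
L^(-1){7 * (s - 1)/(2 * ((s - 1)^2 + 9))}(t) 7 * exp(t) * cos(3 * t)/2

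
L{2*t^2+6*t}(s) 6/s^2+4/s^3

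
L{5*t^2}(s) 10/s^3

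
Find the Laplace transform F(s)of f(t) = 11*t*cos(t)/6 11*(s^2 - 1)/(6*(s^2 + 1)^2)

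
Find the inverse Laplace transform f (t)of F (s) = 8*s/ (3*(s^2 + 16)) 8*cos (4*t)/3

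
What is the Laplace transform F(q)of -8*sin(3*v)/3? -8/(q^2 + 9)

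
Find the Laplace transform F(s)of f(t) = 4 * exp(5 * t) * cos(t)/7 4 * (s - 5)/(7 * ((s - 5)^2 + 1))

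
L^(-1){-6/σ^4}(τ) -τ^3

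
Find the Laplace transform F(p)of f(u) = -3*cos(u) -3*p/(p^2 + 1)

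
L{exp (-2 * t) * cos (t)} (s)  (s + 2)/ ( (s + 2)^2 + 1)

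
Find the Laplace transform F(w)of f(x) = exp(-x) 1/(w + 1)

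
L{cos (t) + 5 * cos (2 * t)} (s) s/ (s^2 + 1) + 5 * s/ (s^2 + 4)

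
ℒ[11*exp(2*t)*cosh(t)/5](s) 11*(s - 2)/(5*((s - 2)^2-1))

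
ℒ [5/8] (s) 5/ (8*s) 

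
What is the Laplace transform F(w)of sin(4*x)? 4/(w^2 + 16)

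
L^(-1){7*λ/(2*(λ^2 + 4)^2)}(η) 7*η*sin(2*η)/8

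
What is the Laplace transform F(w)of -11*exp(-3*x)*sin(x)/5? -11/(5*(w + 3)^2 + 5)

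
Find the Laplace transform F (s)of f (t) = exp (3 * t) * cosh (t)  (s - 3)/ ( (s - 3)^2-1)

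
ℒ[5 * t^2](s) 10/s^3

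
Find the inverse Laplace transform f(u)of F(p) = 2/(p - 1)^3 u^2*exp(u)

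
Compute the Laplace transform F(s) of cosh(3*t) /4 s/(4*(s^2 - 9) ) 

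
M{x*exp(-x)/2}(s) gamma(s+1)/2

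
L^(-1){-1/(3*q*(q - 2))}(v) -exp(v)*sinh(v)/3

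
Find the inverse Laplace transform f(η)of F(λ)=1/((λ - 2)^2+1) exp(2 * η) * sin(η)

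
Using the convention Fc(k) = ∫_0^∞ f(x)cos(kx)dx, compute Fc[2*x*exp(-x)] 2*(1 - k^2)/(k^2+1)^2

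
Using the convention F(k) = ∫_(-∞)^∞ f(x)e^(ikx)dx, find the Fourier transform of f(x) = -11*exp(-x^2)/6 -11*sqrt(pi)*exp(-k^2/4)/6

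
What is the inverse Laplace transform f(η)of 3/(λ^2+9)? sin(3 * η)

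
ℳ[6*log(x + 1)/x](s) -6*pi*csc(pi*s)/(s - 1)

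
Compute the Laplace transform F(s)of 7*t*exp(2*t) 7/(s - 2)^2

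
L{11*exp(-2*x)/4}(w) 11/(4*(w + 2))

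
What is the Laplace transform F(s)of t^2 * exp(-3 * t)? 2/(s + 3)^3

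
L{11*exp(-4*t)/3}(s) 11/(3*(s + 4))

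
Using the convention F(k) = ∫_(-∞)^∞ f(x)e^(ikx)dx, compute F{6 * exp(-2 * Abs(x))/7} 24/(7 * (k^2 + 4))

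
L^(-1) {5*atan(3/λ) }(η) 5*sin(3*η) /η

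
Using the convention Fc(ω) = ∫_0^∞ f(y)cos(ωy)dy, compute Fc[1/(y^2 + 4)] pi*exp(-2*ω)/4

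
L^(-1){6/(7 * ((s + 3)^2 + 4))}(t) 3 * exp(-3 * t) * sin(2 * t)/7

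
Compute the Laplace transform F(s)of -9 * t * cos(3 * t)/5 9 * (9 - s^2)/(5 * (s^2 + 9)^2)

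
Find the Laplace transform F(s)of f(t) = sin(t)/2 1/(2*(s^2 + 1))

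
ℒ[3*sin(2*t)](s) 6/(s^2 + 4)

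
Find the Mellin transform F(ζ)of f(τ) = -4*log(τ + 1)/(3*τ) 4*pi*csc(pi*ζ)/(3*(ζ - 1))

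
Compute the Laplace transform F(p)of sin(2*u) 2/(p^2 + 4)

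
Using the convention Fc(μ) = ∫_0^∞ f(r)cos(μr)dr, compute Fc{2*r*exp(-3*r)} 2*(9 - μ^2)/(μ^2 + 9)^2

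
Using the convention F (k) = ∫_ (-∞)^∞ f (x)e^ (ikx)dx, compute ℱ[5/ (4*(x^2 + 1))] 5*pi*exp (-Abs (k))/4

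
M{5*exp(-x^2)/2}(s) 5*gamma(s/2)/4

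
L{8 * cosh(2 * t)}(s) 8 * s/(s^2 - 4)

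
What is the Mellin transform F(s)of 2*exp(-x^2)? gamma(s/2)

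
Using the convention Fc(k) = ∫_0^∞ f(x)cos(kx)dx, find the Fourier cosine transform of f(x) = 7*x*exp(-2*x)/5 7*(4 - k^2)/(5*(k^2 + 4)^2)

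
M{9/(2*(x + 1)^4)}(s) 3*gamma(s)*gamma(4 - s)/4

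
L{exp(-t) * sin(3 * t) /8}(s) 3/(8 * ((s + 1) ^2 + 9) ) 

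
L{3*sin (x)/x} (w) 3*atan (1/w)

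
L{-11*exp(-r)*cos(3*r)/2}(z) 11*(-z - 1)/(2*((z + 1)^2 + 9))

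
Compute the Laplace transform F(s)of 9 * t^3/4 27/(2 * s^4)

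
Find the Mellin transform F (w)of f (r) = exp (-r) gamma (w)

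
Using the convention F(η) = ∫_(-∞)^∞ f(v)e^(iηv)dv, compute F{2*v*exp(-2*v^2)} sqrt(2)*I*sqrt(pi)*η*exp(-η^2/8)/4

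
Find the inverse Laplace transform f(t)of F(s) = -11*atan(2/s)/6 -11*sin(2*t)/(6*t)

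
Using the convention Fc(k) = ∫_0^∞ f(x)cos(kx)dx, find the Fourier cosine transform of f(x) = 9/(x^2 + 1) 9*pi*exp(-k)/2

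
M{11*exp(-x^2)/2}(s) 11*gamma(s/2)/4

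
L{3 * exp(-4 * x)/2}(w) 3/(2 * (w+4))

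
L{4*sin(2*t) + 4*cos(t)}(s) 4*s/(s^2 + 1) + 8/(s^2 + 4)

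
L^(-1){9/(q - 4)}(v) 9 * exp(4 * v)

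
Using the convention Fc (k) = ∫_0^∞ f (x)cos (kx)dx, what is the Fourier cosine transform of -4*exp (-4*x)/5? -16/ (5*k^2+80)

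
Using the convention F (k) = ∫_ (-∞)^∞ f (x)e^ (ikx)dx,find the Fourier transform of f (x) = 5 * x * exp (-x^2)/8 5 * I * sqrt (pi) * k * exp (-k^2/4)/16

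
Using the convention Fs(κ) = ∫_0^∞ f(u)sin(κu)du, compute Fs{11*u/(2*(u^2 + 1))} 11*pi*exp(-κ)/4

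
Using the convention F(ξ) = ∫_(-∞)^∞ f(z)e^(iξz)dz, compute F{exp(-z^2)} sqrt(pi)*exp(-ξ^2/4)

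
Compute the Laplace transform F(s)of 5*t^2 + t 10/s^3 + s^(-2)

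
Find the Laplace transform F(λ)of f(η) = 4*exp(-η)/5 4/(5*(λ + 1))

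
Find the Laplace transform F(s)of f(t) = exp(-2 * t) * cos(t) (s + 2)/((s + 2)^2 + 1)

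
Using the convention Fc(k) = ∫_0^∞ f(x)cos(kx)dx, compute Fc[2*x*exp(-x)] 2*(1 - k^2)/(k^2 + 1)^2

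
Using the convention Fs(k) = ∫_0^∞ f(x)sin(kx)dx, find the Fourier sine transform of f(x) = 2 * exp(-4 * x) 2 * k/(k^2+16)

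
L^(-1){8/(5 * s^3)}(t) 4 * t^2/5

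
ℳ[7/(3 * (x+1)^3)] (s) 7 * pi * (s - 2) * (s - 1)/(6 * sin(pi * s))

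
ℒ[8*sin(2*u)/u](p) 8*atan(2/p)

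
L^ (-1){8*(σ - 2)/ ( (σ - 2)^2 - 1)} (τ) 8*exp (2*τ)*cosh (τ)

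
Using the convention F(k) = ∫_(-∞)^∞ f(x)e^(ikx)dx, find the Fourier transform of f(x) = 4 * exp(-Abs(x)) 8/(k^2 + 1)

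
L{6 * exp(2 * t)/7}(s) 6/(7 * (s - 2))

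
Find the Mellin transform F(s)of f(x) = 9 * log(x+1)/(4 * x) -9 * pi * csc(pi * s)/(4 * s - 4)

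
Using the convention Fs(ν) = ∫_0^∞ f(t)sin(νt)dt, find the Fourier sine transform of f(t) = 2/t pi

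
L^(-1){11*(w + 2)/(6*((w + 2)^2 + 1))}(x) 11*exp(-2*x)*cos(x)/6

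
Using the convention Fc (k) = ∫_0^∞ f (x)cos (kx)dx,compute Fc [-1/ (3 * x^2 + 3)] -pi * exp (-k)/6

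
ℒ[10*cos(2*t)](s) 10*s/(s^2 + 4)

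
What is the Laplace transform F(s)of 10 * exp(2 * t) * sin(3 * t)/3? 10/((s - 2)^2 + 9)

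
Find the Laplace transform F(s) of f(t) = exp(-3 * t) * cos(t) (s+3) /((s+3) ^2+1) 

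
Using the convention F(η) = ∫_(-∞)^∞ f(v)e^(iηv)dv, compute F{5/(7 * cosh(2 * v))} 5 * pi/(14 * cosh(pi * η/4))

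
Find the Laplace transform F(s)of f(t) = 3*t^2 6/s^3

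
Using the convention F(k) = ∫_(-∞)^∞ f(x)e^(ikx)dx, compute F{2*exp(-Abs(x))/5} 4/(5*(k^2 + 1))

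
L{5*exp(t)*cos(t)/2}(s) 5*(s - 1)/(2*((s - 1)^2 + 1))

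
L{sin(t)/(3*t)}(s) atan(1/s)/3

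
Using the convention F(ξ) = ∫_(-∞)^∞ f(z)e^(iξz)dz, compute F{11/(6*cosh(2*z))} 11*pi/(12*cosh(pi*ξ/4))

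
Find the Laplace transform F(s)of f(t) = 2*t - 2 2/s^2-2/s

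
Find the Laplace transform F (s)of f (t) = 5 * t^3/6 5/s^4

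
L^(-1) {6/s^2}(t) 6 * t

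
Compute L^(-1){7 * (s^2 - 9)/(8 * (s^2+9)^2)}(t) 7 * t * cos(3 * t)/8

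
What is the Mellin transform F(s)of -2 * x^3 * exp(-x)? -2 * gamma(s + 3)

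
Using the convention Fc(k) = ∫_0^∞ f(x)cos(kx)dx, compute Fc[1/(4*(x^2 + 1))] pi*exp(-k)/8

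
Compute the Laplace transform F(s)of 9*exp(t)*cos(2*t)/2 9*(s - 1)/(2*((s - 1)^2 + 4))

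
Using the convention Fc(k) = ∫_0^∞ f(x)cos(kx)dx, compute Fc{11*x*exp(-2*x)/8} 11*(4 - k^2)/(8*(k^2 + 4)^2)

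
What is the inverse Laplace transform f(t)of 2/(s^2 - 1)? 2 * sinh(t)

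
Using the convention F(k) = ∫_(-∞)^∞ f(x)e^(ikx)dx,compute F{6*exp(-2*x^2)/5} 3*sqrt(2)*sqrt(pi)*exp(-k^2/8)/5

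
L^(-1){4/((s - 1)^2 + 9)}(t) 4*exp(t)*sin(3*t)/3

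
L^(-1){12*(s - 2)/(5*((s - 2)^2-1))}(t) 12*exp(2*t)*cosh(t)/5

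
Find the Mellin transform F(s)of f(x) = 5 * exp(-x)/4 5 * gamma(s)/4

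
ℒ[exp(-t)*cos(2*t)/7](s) (s+1)/(7*((s+1)^2+4))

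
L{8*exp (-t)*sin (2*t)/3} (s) 16/ (3*( (s + 1)^2 + 4))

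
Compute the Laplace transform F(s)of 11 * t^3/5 66/(5 * s^4)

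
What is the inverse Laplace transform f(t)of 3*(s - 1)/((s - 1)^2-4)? 3*exp(t)*cosh(2*t)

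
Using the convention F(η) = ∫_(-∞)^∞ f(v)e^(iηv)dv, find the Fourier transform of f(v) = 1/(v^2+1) pi*exp(-Abs(η))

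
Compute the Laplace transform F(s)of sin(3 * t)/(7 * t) atan(3/s)/7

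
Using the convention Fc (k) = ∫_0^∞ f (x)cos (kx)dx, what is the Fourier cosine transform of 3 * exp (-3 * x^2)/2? sqrt (3) * sqrt (pi) * exp (-k^2/12)/4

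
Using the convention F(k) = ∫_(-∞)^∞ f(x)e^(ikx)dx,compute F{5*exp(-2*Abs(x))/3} 20/(3*(k^2 + 4))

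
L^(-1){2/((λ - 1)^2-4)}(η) exp(η)*sinh(2*η)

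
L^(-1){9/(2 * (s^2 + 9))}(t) 3 * sin(3 * t)/2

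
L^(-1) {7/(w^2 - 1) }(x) 7 * sinh(x) 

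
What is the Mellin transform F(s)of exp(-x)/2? gamma(s)/2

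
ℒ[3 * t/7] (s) 3/(7 * s^2)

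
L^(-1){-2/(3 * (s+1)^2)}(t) -2 * t * exp(-t)/3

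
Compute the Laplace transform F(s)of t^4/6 4/s^5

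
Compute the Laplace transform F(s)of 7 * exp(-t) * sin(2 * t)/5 14/(5 * ((s + 1)^2 + 4))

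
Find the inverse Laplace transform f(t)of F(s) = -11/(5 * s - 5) -11 * exp(t)/5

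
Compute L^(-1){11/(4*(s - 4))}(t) 11*exp(4*t)/4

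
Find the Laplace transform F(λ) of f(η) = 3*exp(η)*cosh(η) 3*(λ - 1) /(λ*(λ - 2) ) 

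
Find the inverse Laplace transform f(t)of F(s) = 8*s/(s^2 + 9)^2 4*t*sin(3*t)/3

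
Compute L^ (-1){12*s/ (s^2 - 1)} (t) 12*cosh (t)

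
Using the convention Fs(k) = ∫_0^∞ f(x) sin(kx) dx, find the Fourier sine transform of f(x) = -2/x -pi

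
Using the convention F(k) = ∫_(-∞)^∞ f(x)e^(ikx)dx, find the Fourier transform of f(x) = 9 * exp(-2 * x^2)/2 9 * sqrt(2) * sqrt(pi) * exp(-k^2/8)/4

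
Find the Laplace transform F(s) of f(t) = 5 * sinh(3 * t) 15/(s^2-9) 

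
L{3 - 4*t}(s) 3/s - 4/s^2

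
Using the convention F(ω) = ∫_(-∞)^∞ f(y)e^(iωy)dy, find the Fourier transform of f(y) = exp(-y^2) sqrt(pi)*exp(-ω^2/4)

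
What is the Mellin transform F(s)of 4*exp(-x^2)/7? 2*gamma(s/2)/7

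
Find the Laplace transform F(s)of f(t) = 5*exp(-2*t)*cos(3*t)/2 5*(s + 2)/(2*((s + 2)^2 + 9))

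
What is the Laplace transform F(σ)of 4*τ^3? 24/σ^4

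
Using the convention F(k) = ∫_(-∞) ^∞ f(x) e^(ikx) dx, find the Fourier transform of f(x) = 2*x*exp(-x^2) I*sqrt(pi)*k*exp(-k^2/4) 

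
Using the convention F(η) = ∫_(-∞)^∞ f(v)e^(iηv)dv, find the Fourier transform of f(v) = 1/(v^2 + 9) pi * exp(-3 * Abs(η))/3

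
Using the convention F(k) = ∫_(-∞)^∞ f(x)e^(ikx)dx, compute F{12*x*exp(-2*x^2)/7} 3*sqrt(2)*I*sqrt(pi)*k*exp(-k^2/8)/14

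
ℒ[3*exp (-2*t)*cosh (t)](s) 3*(s + 2)/ ( (s + 2)^2 - 1)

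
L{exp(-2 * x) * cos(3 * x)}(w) (w + 2)/((w + 2)^2 + 9)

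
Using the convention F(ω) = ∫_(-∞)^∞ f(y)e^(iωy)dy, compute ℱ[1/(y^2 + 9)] pi * exp(-3 * Abs(ω))/3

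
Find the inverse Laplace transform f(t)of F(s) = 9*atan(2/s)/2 9*sin(2*t)/(2*t)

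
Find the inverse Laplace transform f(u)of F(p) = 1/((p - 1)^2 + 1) exp(u) * sin(u)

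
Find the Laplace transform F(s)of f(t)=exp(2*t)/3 1/(3*(s - 2))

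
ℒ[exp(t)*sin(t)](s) 1/((s - 1)^2 + 1)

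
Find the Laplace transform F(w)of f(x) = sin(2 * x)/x atan(2/w)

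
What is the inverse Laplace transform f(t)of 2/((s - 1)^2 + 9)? 2 * exp(t) * sin(3 * t)/3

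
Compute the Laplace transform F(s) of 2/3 2/(3 * s) 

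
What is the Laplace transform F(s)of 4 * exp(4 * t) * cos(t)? 4 * (s - 4)/((s - 4)^2 + 1)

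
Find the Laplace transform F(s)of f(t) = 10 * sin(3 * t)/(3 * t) 10 * atan(3/s)/3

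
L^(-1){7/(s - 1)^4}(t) 7 * t^3 * exp(t)/6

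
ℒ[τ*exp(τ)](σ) (σ - 1) ^(-2) 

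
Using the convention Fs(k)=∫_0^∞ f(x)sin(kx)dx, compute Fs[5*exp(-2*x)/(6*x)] 5*atan(k/2)/6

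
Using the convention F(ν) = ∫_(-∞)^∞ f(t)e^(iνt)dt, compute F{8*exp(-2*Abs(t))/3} 32/(3*(ν^2 + 4))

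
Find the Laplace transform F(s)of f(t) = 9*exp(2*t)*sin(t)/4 9/(4*((s - 2)^2 + 1))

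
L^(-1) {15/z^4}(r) 5*r^3/2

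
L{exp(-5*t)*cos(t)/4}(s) (s + 5)/(4*((s + 5)^2 + 1))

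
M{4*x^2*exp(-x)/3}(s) 4*gamma(s + 2)/3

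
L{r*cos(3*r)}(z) (z^2 - 9)/(z^2 + 9)^2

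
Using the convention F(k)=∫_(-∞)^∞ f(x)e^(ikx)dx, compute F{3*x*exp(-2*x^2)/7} 3*sqrt(2)*I*sqrt(pi)*k*exp(-k^2/8)/56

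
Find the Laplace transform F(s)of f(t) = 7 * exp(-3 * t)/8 7/(8 * (s + 3))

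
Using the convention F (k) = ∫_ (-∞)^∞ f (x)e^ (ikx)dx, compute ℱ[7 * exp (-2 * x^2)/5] 7 * sqrt (2) * sqrt (pi) * exp (-k^2/8)/10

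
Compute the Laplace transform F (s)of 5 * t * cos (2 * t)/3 5 * (s^2 - 4)/ (3 * (s^2 + 4)^2)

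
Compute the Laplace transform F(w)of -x -1/w^2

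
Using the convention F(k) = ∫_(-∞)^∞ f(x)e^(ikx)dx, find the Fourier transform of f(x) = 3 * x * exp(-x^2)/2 3 * I * sqrt(pi) * k * exp(-k^2/4)/4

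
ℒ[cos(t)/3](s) s/(3*(s^2 + 1))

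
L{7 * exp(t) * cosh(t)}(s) 7 * (s - 1)/(s * (s - 2))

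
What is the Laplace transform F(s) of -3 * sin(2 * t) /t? -3 * atan(2/s) 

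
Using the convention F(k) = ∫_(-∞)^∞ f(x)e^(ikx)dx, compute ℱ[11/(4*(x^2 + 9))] 11*pi*exp(-3*Abs(k))/12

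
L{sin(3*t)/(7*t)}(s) atan(3/s)/7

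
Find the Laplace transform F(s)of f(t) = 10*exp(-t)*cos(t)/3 10*(s+1)/(3*((s+1)^2+1))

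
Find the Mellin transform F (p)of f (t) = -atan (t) pi*sec (pi*p/2)/ (2*p)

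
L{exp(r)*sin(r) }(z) 1/((z - 1) ^2+1) 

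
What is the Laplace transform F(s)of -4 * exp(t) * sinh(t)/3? -4/(3 * s * (s - 2))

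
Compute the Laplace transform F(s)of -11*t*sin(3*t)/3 -22*s/(s^2 + 9)^2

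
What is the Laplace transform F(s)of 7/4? 7/(4 * s)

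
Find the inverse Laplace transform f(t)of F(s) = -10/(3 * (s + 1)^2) -10 * t * exp(-t)/3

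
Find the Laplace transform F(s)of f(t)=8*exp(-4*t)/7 8/(7*(s + 4))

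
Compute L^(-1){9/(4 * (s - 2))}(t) 9 * exp(2 * t)/4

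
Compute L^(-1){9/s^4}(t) 3*t^3/2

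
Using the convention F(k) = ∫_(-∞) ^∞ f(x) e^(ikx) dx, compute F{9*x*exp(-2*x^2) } 9*sqrt(2)*I*sqrt(pi)*k*exp(-k^2/8) /8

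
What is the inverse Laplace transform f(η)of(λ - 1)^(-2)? η*exp(η)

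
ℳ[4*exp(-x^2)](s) 2*gamma(s/2)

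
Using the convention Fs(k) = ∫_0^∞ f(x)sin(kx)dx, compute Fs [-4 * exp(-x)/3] -4 * k/(3 * k^2 + 3)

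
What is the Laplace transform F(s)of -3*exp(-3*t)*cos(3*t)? 3*(-s - 3)/((s + 3)^2 + 9)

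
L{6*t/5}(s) 6/(5*s^2)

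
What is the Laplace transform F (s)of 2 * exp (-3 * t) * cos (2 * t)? 2 * (s + 3)/ ( (s + 3)^2 + 4)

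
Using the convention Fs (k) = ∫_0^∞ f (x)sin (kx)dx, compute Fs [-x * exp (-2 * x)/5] -4 * k/ (5 * (k^2 + 4)^2)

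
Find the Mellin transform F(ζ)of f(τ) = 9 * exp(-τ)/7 9 * gamma(ζ)/7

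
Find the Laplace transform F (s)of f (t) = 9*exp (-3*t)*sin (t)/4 9/ (4*( (s + 3)^2 + 1))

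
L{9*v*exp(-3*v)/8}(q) 9/(8*(q+3)^2)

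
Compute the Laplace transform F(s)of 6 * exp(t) 6/(s - 1)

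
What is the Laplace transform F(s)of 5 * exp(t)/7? 5/(7 * (s - 1))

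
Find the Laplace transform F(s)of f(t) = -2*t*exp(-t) -2/(s+1)^2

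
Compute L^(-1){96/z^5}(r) 4 * r^4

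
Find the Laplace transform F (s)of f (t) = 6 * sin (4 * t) 24/ (s^2 + 16)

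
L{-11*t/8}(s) -11/(8*s^2)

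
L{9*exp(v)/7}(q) 9/(7*(q - 1))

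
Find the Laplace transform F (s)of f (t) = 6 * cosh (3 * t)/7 6 * s/ (7 * (s^2 - 9))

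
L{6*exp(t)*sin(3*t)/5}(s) 18/(5*((s - 1)^2 + 9))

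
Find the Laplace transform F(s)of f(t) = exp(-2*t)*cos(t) (s+2)/((s+2)^2+1)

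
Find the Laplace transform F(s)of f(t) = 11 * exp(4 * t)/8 11/(8 * (s - 4))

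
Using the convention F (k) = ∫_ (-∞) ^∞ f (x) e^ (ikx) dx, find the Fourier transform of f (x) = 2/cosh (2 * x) pi/cosh (pi * k/4) 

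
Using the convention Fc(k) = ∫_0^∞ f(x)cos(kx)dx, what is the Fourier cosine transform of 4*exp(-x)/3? 4/(3*(k^2 + 1))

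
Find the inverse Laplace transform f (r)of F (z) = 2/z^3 r^2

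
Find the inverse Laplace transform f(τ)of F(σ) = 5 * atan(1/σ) 5 * sin(τ)/τ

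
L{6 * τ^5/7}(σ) 720/(7 * σ^6)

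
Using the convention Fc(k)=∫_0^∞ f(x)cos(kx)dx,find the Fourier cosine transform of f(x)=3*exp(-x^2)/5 3*sqrt(pi)*exp(-k^2/4)/10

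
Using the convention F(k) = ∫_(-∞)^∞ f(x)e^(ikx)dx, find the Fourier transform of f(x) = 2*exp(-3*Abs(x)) 12/(k^2 + 9)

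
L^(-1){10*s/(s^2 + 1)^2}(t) 5*t*sin(t)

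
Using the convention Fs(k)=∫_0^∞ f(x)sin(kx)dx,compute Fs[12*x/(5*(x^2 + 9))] 6*pi*exp(-3*k)/5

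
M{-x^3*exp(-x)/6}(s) -gamma(s + 3)/6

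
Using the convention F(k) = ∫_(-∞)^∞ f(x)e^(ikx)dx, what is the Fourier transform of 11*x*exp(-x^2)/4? 11*I*sqrt(pi)*k*exp(-k^2/4)/8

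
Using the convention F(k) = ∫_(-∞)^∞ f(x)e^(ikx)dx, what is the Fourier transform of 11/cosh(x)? 11*pi/cosh(pi*k/2)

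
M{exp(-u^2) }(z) gamma(z/2) /2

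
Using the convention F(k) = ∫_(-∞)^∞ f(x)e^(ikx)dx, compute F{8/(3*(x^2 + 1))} 8*pi*exp(-Abs(k))/3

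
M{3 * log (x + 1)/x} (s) -3 * pi * csc (pi * s)/ (s - 1)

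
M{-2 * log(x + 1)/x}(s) 2 * pi * csc(pi * s)/(s - 1)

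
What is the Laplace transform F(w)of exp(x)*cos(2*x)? (w - 1)/((w - 1)^2 + 4)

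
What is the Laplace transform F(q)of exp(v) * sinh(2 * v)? 2/((q - 1)^2 - 4)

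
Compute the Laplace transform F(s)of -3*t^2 -6/s^3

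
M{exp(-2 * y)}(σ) gamma(σ)/2^σ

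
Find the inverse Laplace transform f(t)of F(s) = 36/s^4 6 * t^3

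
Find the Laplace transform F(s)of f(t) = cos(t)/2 s/(2*(s^2 + 1))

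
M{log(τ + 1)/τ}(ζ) -pi*csc(pi*ζ)/(ζ - 1)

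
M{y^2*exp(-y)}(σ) gamma(σ + 2)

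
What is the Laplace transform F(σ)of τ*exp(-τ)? (σ + 1)^(-2)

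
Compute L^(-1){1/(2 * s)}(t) 1/2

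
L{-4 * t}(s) -4/s^2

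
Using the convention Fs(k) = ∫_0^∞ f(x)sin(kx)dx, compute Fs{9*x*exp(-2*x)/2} 18*k/(k^2 + 4)^2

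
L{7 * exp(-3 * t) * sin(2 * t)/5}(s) 14/(5 * ((s+3)^2+4))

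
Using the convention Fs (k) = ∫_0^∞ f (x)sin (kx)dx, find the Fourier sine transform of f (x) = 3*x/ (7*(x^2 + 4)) 3*pi*exp (-2*k)/14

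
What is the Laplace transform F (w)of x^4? 24/w^5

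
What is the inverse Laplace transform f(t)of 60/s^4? 10*t^3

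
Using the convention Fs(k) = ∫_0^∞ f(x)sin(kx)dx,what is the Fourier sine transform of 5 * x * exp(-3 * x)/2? 15 * k/(k^2 + 9)^2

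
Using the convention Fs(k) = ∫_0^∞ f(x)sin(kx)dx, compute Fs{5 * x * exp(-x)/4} 5 * k/(2 * (k^2 + 1)^2)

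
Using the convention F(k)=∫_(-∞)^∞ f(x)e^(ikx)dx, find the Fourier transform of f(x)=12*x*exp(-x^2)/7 6*I*sqrt(pi)*k*exp(-k^2/4)/7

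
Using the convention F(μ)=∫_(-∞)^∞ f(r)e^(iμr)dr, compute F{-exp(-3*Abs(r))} -6/(μ^2 + 9)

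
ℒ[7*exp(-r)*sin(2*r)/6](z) 7/(3*((z+1)^2+4))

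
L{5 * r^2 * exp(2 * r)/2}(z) 5/(z - 2)^3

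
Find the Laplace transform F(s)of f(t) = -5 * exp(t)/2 -5/(2 * s - 2)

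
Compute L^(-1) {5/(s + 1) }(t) 5*exp(-t) 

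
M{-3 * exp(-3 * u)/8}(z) -3^(1 - z) * gamma(z)/8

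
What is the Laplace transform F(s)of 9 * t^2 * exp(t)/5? 18/(5 * (s - 1)^3)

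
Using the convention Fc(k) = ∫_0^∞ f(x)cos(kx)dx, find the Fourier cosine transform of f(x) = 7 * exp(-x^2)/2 7 * sqrt(pi) * exp(-k^2/4)/4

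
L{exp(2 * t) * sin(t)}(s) 1/((s - 2)^2 + 1)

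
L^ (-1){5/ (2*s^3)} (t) 5*t^2/4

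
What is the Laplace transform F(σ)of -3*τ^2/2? -3/σ^3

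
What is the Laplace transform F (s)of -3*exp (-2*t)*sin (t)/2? -3/ (2*(s + 2)^2 + 2)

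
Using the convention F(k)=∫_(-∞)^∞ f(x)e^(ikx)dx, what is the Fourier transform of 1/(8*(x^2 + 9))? pi*exp(-3*Abs(k))/24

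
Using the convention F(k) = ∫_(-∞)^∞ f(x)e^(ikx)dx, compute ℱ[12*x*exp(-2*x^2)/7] 3*sqrt(2)*I*sqrt(pi)*k*exp(-k^2/8)/14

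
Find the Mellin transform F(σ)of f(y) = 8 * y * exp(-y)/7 8 * gamma(σ + 1)/7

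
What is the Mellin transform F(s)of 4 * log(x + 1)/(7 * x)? -4 * pi * csc(pi * s)/(7 * s - 7)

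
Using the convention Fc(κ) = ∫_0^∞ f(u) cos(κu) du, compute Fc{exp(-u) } 1/(κ^2 + 1) 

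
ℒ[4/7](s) 4/(7*s)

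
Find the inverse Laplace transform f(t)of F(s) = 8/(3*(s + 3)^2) 8*t*exp(-3*t)/3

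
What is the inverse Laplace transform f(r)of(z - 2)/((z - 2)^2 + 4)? exp(2*r)*cos(2*r)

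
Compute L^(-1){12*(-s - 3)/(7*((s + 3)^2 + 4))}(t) -12*exp(-3*t)*cos(2*t)/7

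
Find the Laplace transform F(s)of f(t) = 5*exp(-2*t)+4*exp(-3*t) 5/(s+2)+4/(s+3)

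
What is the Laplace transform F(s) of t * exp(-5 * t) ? (s+5) ^(-2) 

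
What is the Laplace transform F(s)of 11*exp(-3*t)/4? 11/(4*(s+3))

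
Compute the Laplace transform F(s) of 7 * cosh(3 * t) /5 7 * s/(5 * (s^2 - 9) ) 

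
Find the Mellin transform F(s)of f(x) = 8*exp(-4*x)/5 2^(3 - 2*s)*gamma(s)/5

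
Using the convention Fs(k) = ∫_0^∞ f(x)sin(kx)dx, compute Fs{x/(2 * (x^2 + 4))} pi * exp(-2 * k)/4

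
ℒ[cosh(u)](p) p/(p^2-1)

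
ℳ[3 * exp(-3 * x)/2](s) 3^(1 - s) * gamma(s)/2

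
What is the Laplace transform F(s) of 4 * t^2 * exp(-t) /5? 8/(5 * (s + 1) ^3) 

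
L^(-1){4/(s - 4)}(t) 4*exp(4*t)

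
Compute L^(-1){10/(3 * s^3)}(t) 5 * t^2/3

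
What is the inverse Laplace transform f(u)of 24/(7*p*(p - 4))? 12*exp(2*u)*sinh(2*u)/7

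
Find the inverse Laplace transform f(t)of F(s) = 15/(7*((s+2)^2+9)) 5*exp(-2*t)*sin(3*t)/7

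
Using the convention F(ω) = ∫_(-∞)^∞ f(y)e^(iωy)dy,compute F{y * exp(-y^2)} I * sqrt(pi) * ω * exp(-ω^2/4)/2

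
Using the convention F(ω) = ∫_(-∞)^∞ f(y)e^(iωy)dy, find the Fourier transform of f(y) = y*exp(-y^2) I*sqrt(pi)*ω*exp(-ω^2/4)/2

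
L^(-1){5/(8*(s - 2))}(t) 5*exp(2*t)/8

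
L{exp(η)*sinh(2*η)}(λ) 2/((λ - 1)^2 - 4)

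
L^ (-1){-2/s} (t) -2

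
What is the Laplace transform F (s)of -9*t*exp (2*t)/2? -9/ (2*(s - 2)^2)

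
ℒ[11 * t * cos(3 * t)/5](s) 11 * (s^2 - 9)/(5 * (s^2+9)^2)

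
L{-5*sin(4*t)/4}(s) -5/(s^2 + 16)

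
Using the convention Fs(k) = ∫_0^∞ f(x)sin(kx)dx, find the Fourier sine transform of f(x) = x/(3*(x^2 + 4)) pi*exp(-2*k)/6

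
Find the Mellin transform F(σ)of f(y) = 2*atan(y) -pi*sec(pi*σ/2)/σ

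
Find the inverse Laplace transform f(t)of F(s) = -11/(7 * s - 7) -11 * exp(t)/7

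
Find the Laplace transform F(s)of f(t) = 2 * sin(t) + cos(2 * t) 2/(s^2 + 1) + s/(s^2 + 4)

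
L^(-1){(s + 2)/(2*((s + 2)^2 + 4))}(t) exp(-2*t)*cos(2*t)/2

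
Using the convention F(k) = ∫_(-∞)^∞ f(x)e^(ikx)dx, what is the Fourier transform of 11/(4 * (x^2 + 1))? 11 * pi * exp(-Abs(k))/4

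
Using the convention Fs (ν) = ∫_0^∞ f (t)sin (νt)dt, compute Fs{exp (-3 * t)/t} atan (ν/3)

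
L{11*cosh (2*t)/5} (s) 11*s/ (5*(s^2 - 4))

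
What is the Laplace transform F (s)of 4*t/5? 4/ (5*s^2)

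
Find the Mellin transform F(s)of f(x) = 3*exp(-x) 3*gamma(s)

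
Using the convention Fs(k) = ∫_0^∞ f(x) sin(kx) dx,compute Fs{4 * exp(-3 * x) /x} 4 * atan(k/3) 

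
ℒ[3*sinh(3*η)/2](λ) 9/(2*(λ^2-9))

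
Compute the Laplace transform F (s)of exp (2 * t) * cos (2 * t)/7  (s - 2)/ (7 * ( (s - 2)^2 + 4))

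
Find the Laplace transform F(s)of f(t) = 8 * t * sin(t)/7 16 * s/(7 * (s^2+1)^2)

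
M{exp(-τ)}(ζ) gamma(ζ)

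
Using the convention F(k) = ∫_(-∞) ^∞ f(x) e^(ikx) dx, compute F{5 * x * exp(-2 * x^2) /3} 5 * sqrt(2) * I * sqrt(pi) * k * exp(-k^2/8) /24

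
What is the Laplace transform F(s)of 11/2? 11/(2*s)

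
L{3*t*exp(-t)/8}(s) 3/(8*(s+1)^2)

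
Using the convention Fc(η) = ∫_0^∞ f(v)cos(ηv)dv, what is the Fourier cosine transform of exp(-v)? 1/(η^2 + 1)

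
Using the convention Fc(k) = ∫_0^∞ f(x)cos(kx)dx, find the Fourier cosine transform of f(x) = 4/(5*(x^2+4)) pi*exp(-2*k)/5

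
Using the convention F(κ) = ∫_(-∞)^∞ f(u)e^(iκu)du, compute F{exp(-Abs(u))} 2/(κ^2+1)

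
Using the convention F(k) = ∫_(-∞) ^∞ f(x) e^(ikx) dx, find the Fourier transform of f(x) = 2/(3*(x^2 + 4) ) pi*exp(-2*Abs(k) ) /3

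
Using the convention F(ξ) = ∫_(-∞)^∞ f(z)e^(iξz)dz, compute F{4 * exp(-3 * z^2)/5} 4 * sqrt(3) * sqrt(pi) * exp(-ξ^2/12)/15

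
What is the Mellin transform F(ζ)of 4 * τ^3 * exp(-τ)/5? 4 * gamma(ζ + 3)/5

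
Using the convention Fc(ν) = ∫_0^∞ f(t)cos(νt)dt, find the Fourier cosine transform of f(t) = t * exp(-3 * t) (9 - ν^2)/(ν^2 + 9)^2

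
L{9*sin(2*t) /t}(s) 9*atan(2/s) 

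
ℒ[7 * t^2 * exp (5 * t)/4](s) 7/ (2 * (s - 5)^3)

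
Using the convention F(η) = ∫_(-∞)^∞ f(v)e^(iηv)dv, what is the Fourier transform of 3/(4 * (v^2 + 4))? 3 * pi * exp(-2 * Abs(η))/8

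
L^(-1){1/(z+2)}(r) exp(-2*r)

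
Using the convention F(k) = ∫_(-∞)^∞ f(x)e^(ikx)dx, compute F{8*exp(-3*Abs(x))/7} 48/(7*(k^2 + 9))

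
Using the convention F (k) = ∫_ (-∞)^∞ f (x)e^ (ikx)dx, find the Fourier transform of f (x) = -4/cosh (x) -4*pi/cosh (pi*k/2)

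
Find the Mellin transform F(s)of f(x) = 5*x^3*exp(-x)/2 5*gamma(s + 3)/2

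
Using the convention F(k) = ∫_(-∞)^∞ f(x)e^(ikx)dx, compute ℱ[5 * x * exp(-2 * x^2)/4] 5 * sqrt(2) * I * sqrt(pi) * k * exp(-k^2/8)/32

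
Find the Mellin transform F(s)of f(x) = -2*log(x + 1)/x 2*pi*csc(pi*s)/(s - 1)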